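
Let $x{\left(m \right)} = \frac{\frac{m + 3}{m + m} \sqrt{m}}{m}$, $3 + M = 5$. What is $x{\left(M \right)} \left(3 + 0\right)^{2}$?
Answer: $\frac{45 \sqrt{2}}{8} \approx 7.9549$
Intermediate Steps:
$M = 2$ ($M = -3 + 5 = 2$)
$x{\left(m \right)} = \frac{3 + m}{2 m^{\frac{3}{2}}}$ ($x{\left(m \right)} = \frac{\frac{3 + m}{2 m} \sqrt{m}}{m} = \frac{\frac{1}{2} \frac{1}{\sqrt{m}} \left(3 + m\right)}{m} = \frac{3 + m}{2 m^{\frac{3}{2}}}$)
$x{\left(M \right)} \left(3 + 0\right)^{2} = \frac{3 + 2}{2 \cdot 2 \sqrt{2}} \left(3 + 0\right)^{2} = \frac{1}{2} \frac{\sqrt{2}}{4} \cdot 5 \cdot 3^{2} = \frac{5 \sqrt{2}}{8} \cdot 9 = \frac{45 \sqrt{2}}{8}$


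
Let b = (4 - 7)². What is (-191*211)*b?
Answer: -362709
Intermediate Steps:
b = 9 (b = (-3)² = 9)
(-191*211)*b = -191*211*9 = -40301*9 = -362709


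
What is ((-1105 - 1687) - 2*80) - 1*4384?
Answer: -7336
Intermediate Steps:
((-1105 - 1687) - 2*80) - 1*4384 = (-2792 - 160) - 4384 = -2952 - 4384 = -7336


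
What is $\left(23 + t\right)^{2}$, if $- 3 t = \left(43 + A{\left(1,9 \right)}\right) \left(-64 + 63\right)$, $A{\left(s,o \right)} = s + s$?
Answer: $1444$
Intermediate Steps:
$A{\left(s,o \right)} = 2 s$
$t = 15$ ($t = - \frac{\left(43 + 2 \cdot 1\right) \left(-64 + 63\right)}{3} = - \frac{\left(43 + 2\right) \left(-1\right)}{3} = - \frac{45 \left(-1\right)}{3} = \left(- \frac{1}{3}\right) \left(-45\right) = 15$)
$\left(23 + t\right)^{2} = \left(23 + 15\right)^{2} = 38^{2} = 1444$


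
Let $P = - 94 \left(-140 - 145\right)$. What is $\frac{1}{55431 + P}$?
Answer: $\frac{1}{82221} \approx 1.2162 \cdot 10^{-5}$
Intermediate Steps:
$P = 26790$ ($P = \left(-94\right) \left(-285\right) = 26790$)
$\frac{1}{55431 + P} = \frac{1}{55431 + 26790} = \frac{1}{82221}$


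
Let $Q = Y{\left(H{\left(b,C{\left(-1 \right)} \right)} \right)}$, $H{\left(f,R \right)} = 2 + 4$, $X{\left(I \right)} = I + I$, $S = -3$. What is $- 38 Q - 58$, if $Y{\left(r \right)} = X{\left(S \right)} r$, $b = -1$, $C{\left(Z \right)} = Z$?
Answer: $1310$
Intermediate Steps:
$X{\left(I \right)} = 2 I$
$H{\left(f,R \right)} = 6$
$Y{\left(r \right)} = - 6 r$ ($Y{\left(r \right)} = 2 \left(-3\right) r = - 6 r$)
$Q = -36$ ($Q = \left(-6\right) 6 = -36$)
$- 38 Q - 58 = \left(-38\right) \left(-36\right) - 58 = 1368 - 58 = 1310$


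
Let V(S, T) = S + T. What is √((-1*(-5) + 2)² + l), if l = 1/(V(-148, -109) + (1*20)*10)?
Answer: 2*√39786/57 ≈ 6.9987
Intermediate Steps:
l = -1/57 (l = 1/((-148 - 109) + (1*20)*10) = 1/(-257 + 20*10) = 1/(-257 + 200) = 1/(-57) = -1/57 ≈ -0.017544)
√((-1*(-5) + 2)² + l) = √((-1*(-5) + 2)² - 1/57) = √((5 + 2)² - 1/57) = √(7² - 1/57) = √(49 - 1/57) = √(2792/57) = 2*√39786/57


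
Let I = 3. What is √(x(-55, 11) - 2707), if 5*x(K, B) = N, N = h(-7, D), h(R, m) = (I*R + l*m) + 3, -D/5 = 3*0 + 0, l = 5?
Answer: I*√67765/5 ≈ 52.063*I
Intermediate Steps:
D = 0 (D = -5*(3*0 + 0) = -5*(0 + 0) = -5*0 = 0)
h(R, m) = 3 + 3*R + 5*m (h(R, m) = (3*R + 5*m) + 3 = 3 + 3*R + 5*m)
N = -18 (N = 3 + 3*(-7) + 5*0 = 3 - 21 + 0 = -18)
x(K, B) = -18/5 (x(K, B) = (⅕)*(-18) = -18/5)
√(x(-55, 11) - 2707) = √(-18/5 - 2707) = √(-13553/5) = I*√67765/5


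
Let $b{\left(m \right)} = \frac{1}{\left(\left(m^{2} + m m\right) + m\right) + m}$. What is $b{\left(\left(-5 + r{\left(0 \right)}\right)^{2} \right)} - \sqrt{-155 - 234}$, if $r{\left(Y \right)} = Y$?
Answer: $\frac{1}{1300} - i \sqrt{389} \approx 0.00076923 - 19.723 i$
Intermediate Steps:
$b{\left(m \right)} = \frac{1}{2 m + 2 m^{2}}$ ($b{\left(m \right)} = \frac{1}{\left(\left(m^{2} + m^{2}\right) + m\right) + m} = \frac{1}{\left(2 m^{2} + m\right) + m} = \frac{1}{\left(m + 2 m^{2}\right) + m} = \frac{1}{2 m + 2 m^{2}}$)
$b{\left(\left(-5 + r{\left(0 \right)}\right)^{2} \right)} - \sqrt{-155 - 234} = \frac{1}{2 \left(-5 + 0\right)^{2} \left(1 + \left(-5 + 0\right)^{2}\right)} - \sqrt{-155 - 234} = \frac{1}{2 \left(-5\right)^{2} \left(1 + \left(-5\right)^{2}\right)} - \sqrt{-389} = \frac{1}{2 \cdot 25 \left(1 + 25\right)} - i \sqrt{389} = \frac{1}{2} \cdot \frac{1}{25} \cdot \frac{1}{26} - i \sqrt{389} = \frac{1}{1300} - i \sqrt{389}$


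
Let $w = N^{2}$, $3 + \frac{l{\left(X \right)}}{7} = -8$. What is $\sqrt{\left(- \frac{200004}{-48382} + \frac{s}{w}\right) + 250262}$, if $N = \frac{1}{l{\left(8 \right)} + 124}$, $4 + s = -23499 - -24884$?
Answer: $\frac{\sqrt{1931698623640953}}{24191} \approx 1816.8$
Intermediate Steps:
$s = 1381$ ($s = -4 - -1385 = -4 + \left(-23499 + 24884\right) = -4 + 1385 = 1381$)
$l{\left(X \right)} = -77$ ($l{\left(X \right)} = -21 + 7 \left(-8\right) = -21 - 56 = -77$)
$N = \frac{1}{47}$ ($N = \frac{1}{-77 + 124} = \frac{1}{47} \approx 0.021277$)
$w = \frac{1}{2209}$ ($w = \left(\frac{1}{47}\right)^{2} = \frac{1}{2209} \approx 0.00045269$)
$\sqrt{\left(- \frac{200004}{-48382} + \frac{s}{w}\right) + 250262} = \sqrt{\left(- \frac{200004}{-48382} + 1381 \frac{1}{\frac{1}{2209}}\right) + 250262} = \sqrt{\left(\left(-200004\right) \left(- \frac{1}{48382}\right) + 1381 \cdot 2209\right) + 250262} = \sqrt{\left(\frac{100002}{24191} + 3050629\right) + 250262} = \sqrt{\frac{73797866141}{24191} + 250262} = \sqrt{\frac{79851954183}{24191}} = \frac{\sqrt{1931698623640953}}{24191}$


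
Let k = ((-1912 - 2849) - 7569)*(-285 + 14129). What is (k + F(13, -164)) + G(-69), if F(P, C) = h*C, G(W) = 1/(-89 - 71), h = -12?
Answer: -27311128321/160 ≈ -1.7069e+8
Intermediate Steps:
G(W) = -1/160 (G(W) = 1/(-160) = -1/160)
F(P, C) = -12*C
k = -170696520 (k = (-4761 - 7569)*13844 = -12330*13844 = -170696520)
(k + F(13, -164)) + G(-69) = (-170696520 - 12*(-164)) - 1/160 = (-170696520 + 1968) - 1/160 = -170694552 - 1/160 = -27311128321/160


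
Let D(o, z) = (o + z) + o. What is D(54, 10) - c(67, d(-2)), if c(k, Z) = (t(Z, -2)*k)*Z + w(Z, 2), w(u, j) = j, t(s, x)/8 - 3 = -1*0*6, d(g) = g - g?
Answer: 116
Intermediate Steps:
d(g) = 0
t(s, x) = 24 (t(s, x) = 24 + 8*(-1*0*6) = 24 + 8*(0*6) = 24 + 8*0 = 24 + 0 = 24)
D(o, z) = z + 2*o
c(k, Z) = 2 + 24*Z*k (c(k, Z) = (24*k)*Z + 2 = 24*Z*k + 2 = 2 + 24*Z*k)
D(54, 10) - c(67, d(-2)) = (10 + 2*54) - (2 + 24*0*67) = (10 + 108) - (2 + 0) = 118 - 1*2 = 118 - 2 = 116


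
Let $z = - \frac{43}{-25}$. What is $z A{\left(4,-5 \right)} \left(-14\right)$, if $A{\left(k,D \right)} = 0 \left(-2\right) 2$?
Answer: $0$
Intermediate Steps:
$z = \frac{43}{25}$ ($z = \left(-43\right) \left(- \frac{1}{25}\right) = \frac{43}{25} \approx 1.72$)
$A{\left(k,D \right)} = 0$ ($A{\left(k,D \right)} = 0 \cdot 2 = 0$)
$z A{\left(4,-5 \right)} \left(-14\right) = \frac{43}{25} \cdot 0 \left(-14\right) = 0 \left(-14\right) = 0$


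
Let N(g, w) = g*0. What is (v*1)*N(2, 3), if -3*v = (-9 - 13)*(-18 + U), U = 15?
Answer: 0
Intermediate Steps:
N(g, w) = 0
v = -22 (v = -(-9 - 13)*(-18 + 15)/3 = -(-22)*(-3)/3 = -1/3*66 = -22)
(v*1)*N(2, 3) = -22*1*0 = -22*0 = 0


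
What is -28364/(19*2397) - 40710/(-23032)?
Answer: 600387941/524473188 ≈ 1.1447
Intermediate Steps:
-28364/(19*2397) - 40710/(-23032) = -28364/45543 - 40710*(-1/23032) = -28364*1/45543 + 20355/11516 = -28364/45543 + 20355/11516 = 600387941/524473188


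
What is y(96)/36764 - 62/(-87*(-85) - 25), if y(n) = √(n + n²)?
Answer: -31/3685 + √582/9191 ≈ -0.0057877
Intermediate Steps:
y(96)/36764 - 62/(-87*(-85) - 25) = √(96*(1 + 96))/36764 - 62/(-87*(-85) - 25) = √(96*97)*(1/36764) - 62/(7395 - 25) = √9312*(1/36764) - 62/7370 = (4*√582)*(1/36764) - 62*1/7370 = √582/9191 - 31/3685 = -31/3685 + √582/9191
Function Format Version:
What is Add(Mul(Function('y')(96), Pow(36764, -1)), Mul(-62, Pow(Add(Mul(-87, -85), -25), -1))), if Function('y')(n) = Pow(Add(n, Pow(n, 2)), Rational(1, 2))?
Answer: Add(Rational(-31, 3685), Mul(Rational(1, 9191), Pow(582, Rational(1, 2)))) ≈ -0.0057877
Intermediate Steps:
Add(Mul(Function('y')(96), Pow(36764, -1)), Mul(-62, Pow(Add(Mul(-87, -85), -25), -1))) = Add(Mul(Pow(Mul(96, Add(1, 96)), Rational(1, 2)), Pow(36764, -1)), Mul(-62, Pow(Add(Mul(-87, -85), -25), -1))) = Add(Mul(Pow(Mul(96, 97), Rational(1, 2)), Rational(1, 36764)), Mul(-62, Pow(Add(7395, -25), -1))) = Add(Mul(Pow(9312, Rational(1, 2)), Rational(1, 36764)), Mul(-62, Pow(7370, -1))) = Add(Mul(Mul(4, Pow(582, Rational(1, 2))), Rational(1, 36764)), Mul(-62, Rational(1, 7370))) = Add(Mul(Rational(1, 9191), Pow(582, Rational(1, 2))), Rational(-31, 3685)) = Add(Rational(-31, 3685), Mul(Rational(1, 9191), Pow(582, Rational(1, 2))))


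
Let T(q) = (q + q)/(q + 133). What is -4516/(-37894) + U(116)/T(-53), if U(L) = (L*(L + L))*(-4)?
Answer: 81584385914/1004191 ≈ 81244.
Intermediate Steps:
T(q) = 2*q/(133 + q) (T(q) = (2*q)/(133 + q) = 2*q/(133 + q))
U(L) = -8*L² (U(L) = (L*(2*L))*(-4) = (2*L²)*(-4) = -8*L²)
-4516/(-37894) + U(116)/T(-53) = -4516/(-37894) + (-8*116²)/((2*(-53)/(133 - 53))) = -4516*(-1/37894) + (-8*13456)/((2*(-53)/80)) = 2258/18947 - 107648/(2*(-53)*(1/80)) = 2258/18947 - 107648/(-53/40) = 2258/18947 - 107648*(-40/53) = 2258/18947 + 4305920/53 = 81584385914/1004191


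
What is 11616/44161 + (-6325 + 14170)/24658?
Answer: 632870373/1088921938 ≈ 0.58119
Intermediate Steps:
11616/44161 + (-6325 + 14170)/24658 = 11616*(1/44161) + 7845*(1/24658) = 11616/44161 + 7845/24658 = 632870373/1088921938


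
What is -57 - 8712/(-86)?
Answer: 1905/43 ≈ 44.302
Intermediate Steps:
-57 - 8712/(-86) = -57 - 8712*(-1)/86 = -57 - 99*(-44/43) = -57 + 4356/43 = 1905/43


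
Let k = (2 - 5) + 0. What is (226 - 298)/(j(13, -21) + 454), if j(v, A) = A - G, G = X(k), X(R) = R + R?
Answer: -72/439 ≈ -0.16401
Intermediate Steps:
k = -3 (k = -3 + 0 = -3)
X(R) = 2*R
G = -6 (G = 2*(-3) = -6)
j(v, A) = 6 + A (j(v, A) = A - 1*(-6) = A + 6 = 6 + A)
(226 - 298)/(j(13, -21) + 454) = (226 - 298)/((6 - 21) + 454) = -72/(-15 + 454) = -72/439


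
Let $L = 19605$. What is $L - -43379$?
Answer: $62984$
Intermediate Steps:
$L - -43379 = 19605 - -43379 = 19605 + 43379 = 62984$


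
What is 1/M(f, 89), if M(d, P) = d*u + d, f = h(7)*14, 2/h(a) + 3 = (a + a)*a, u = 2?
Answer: 95/84 ≈ 1.1310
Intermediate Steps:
h(a) = 2/(-3 + 2*a²) (h(a) = 2/(-3 + (a + a)*a) = 2/(-3 + (2*a)*a) = 2/(-3 + 2*a²))
f = 28/95 (f = (2/(-3 + 2*7²))*14 = (2/(-3 + 2*49))*14 = (2/(-3 + 98))*14 = (2/95)*14 = 28/95 ≈ 0.29474)
M(d, P) = 3*d (M(d, P) = d*2 + d = 2*d + d = 3*d)
1/M(f, 89) = 1/(3*(28/95)) = 1/(84/95) = 95/84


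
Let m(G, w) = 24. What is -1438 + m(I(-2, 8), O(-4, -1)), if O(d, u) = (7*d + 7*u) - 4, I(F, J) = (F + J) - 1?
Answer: -1414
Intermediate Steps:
I(F, J) = -1 + F + J
O(d, u) = -4 + 7*d + 7*u
-1438 + m(I(-2, 8), O(-4, -1)) = -1438 + 24 = -1414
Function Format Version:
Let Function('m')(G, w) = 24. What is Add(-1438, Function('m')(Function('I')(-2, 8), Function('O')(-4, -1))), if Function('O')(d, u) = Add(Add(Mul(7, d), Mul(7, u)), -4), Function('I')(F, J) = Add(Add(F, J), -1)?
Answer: -1414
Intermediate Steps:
Function('I')(F, J) = Add(-1, F, J)
Function('O')(d, u) = Add(-4, Mul(7, d), Mul(7, u))
Add(-1438, Function('m')(Function('I')(-2, 8), Function('O')(-4, -1))) = Add(-1438, 24) = -1414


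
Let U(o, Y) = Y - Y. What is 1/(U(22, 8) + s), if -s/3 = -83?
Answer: 1/249 ≈ 0.0040161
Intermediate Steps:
s = 249 (s = -3*(-83) = 249)
U(o, Y) = 0
1/(U(22, 8) + s) = 1/(0 + 249) = 1/249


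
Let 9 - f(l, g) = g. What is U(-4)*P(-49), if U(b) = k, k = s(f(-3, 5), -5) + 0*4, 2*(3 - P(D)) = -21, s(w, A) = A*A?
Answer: 675/2 ≈ 337.50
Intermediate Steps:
f(l, g) = 9 - g
s(w, A) = A²
P(D) = 27/2 (P(D) = 3 - ½*(-21) = 3 + 21/2 = 27/2)
k = 25 (k = (-5)² + 0*4 = 25 + 0 = 25)
U(b) = 25
U(-4)*P(-49) = 25*(27/2) = 675/2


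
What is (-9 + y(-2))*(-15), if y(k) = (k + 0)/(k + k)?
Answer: 255/2 ≈ 127.50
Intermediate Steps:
y(k) = ½ (y(k) = k/((2*k)) = k*(1/(2*k)) = ½)
(-9 + y(-2))*(-15) = (-9 + ½)*(-15) = -17/2*(-15) = 255/2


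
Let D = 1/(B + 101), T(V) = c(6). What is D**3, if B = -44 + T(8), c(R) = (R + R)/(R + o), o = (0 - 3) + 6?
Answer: 27/5359375 ≈ 5.0379e-6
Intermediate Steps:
o = 3 (o = -3 + 6 = 3)
c(R) = 2*R/(3 + R) (c(R) = (R + R)/(R + 3) = (2*R)/(3 + R) = 2*R/(3 + R))
T(V) = 4/3 (T(V) = 2*6/(3 + 6) = 2*6/9 = 2*6*(1/9) = 4/3)
B = -128/3 (B = -44 + 4/3 = -128/3 ≈ -42.667)
D = 3/175 (D = 1/(-128/3 + 101) = 1/(175/3) = 3/175 ≈ 0.017143)
D**3 = (3/175)**3 = 27/5359375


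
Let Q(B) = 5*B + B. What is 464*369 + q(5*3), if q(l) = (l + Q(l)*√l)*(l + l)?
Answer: 171666 + 2700*√15 ≈ 1.8212e+5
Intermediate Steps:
Q(B) = 6*B
q(l) = 2*l*(l + 6*l^(3/2)) (q(l) = (l + (6*l)*√l)*(l + l) = (l + 6*l^(3/2))*(2*l) = 2*l*(l + 6*l^(3/2)))
464*369 + q(5*3) = 464*369 + (2*(5*3)² + 12*(5*3)^(5/2)) = 171216 + (2*15² + 12*15^(5/2)) = 171216 + (2*225 + 12*(225*√15)) = 171216 + (450 + 2700*√15) = 171666 + 2700*√15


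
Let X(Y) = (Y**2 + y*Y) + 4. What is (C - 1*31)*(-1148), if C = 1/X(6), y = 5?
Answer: 177858/5 ≈ 35572.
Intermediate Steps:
X(Y) = 4 + Y**2 + 5*Y (X(Y) = (Y**2 + 5*Y) + 4 = 4 + Y**2 + 5*Y)
C = 1/70 (C = 1/(4 + 6**2 + 5*6) = 1/(4 + 36 + 30) = 1/70 ≈ 0.014286)
(C - 1*31)*(-1148) = (1/70 - 1*31)*(-1148) = (1/70 - 31)*(-1148) = -2169/70*(-1148) = 177858/5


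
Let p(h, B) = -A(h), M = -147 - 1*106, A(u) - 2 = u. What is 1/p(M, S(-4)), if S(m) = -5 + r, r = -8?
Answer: 1/251 ≈ 0.0039841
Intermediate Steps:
A(u) = 2 + u
S(m) = -13 (S(m) = -5 - 8 = -13)
M = -253 (M = -147 - 106 = -253)
p(h, B) = -2 - h (p(h, B) = -(2 + h) = -2 - h)
1/p(M, S(-4)) = 1/(-2 - 1*(-253)) = 1/(-2 + 253) = 1/251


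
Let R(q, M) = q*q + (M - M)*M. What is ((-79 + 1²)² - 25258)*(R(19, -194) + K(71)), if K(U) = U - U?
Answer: -6921814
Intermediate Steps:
K(U) = 0
R(q, M) = q² (R(q, M) = q² + 0*M = q² + 0 = q²)
((-79 + 1²)² - 25258)*(R(19, -194) + K(71)) = ((-79 + 1²)² - 25258)*(19² + 0) = ((-79 + 1)² - 25258)*(361 + 0) = ((-78)² - 25258)*361 = (6084 - 25258)*361 = -19174*361 = -6921814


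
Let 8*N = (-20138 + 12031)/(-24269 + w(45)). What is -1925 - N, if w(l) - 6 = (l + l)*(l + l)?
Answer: -248918307/129304 ≈ -1925.1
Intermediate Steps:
w(l) = 6 + 4*l² (w(l) = 6 + (l + l)*(l + l) = 6 + (2*l)*(2*l) = 6 + 4*l²)
N = 8107/129304 (N = ((-20138 + 12031)/(-24269 + (6 + 4*45²)))/8 = (-8107/(-24269 + (6 + 4*2025)))/8 = (-8107/(-24269 + (6 + 8100)))/8 = (-8107/(-24269 + 8106))/8 = (-8107/(-16163))/8 = (-8107*(-1/16163))/8 = (⅛)*(8107/16163) = 8107/129304 ≈ 0.062697)
-1925 - N = -1925 - 1*8107/129304 = -1925 - 8107/129304 = -248918307/129304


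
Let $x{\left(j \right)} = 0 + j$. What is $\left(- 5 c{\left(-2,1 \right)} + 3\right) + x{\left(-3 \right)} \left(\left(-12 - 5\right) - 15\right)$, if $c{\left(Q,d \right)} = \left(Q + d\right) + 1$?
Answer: $99$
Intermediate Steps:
$x{\left(j \right)} = j$
$c{\left(Q,d \right)} = 1 + Q + d$
$\left(- 5 c{\left(-2,1 \right)} + 3\right) + x{\left(-3 \right)} \left(\left(-12 - 5\right) - 15\right) = \left(- 5 \left(1 - 2 + 1\right) + 3\right) - 3 \left(\left(-12 - 5\right) - 15\right) = \left(\left(-5\right) 0 + 3\right) - 3 \left(-17 - 15\right) = \left(0 + 3\right) - -96 = 3 + 96 = 99$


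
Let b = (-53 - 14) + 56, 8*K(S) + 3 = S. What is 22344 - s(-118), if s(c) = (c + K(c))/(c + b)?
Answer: 7685981/344 ≈ 22343.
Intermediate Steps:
K(S) = -3/8 + S/8
b = -11 (b = -67 + 56 = -11)
s(c) = (-3/8 + 9*c/8)/(-11 + c) (s(c) = (c + (-3/8 + c/8))/(c - 11) = (-3/8 + 9*c/8)/(-11 + c))
22344 - s(-118) = 22344 - 3*(-1 + 3*(-118))/(8*(-11 - 118)) = 22344 - 3*(-1 - 354)/(8*(-129)) = 22344 - 3*(-1)*(-355)/(8*129) = 22344 - 1*355/344 = 22344 - 355/344 = 7685981/344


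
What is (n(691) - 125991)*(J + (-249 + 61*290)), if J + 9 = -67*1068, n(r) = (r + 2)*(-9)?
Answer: 7156708272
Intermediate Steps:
n(r) = -18 - 9*r (n(r) = (2 + r)*(-9) = -18 - 9*r)
J = -71565 (J = -9 - 67*1068 = -9 - 71556 = -71565)
(n(691) - 125991)*(J + (-249 + 61*290)) = ((-18 - 9*691) - 125991)*(-71565 + (-249 + 61*290)) = ((-18 - 6219) - 125991)*(-71565 + (-249 + 17690)) = (-6237 - 125991)*(-71565 + 17441) = -132228*(-54124) = 7156708272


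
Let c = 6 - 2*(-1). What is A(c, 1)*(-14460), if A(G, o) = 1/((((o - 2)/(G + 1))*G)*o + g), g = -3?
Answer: 26028/7 ≈ 3718.3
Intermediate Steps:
c = 8 (c = 6 + 2 = 8)
A(G, o) = 1/(-3 + G*o*(-2 + o)/(1 + G)) (A(G, o) = 1/((((o - 2)/(G + 1))*G)*o - 3) = 1/((((-2 + o)/(1 + G))*G)*o - 3) = 1/((G*(-2 + o)/(1 + G))*o - 3) = 1/(G*o*(-2 + o)/(1 + G) - 3) = 1/(-3 + G*o*(-2 + o)/(1 + G)))
A(c, 1)*(-14460) = ((1 + 8)/(-3 - 3*8 + 8*1**2 - 2*8*1))*(-14460) = (9/(-3 - 24 + 8*1 - 16))*(-14460) = (9/(-3 - 24 + 8 - 16))*(-14460) = (9/(-35))*(-14460) = -1/35*9*(-14460) = -9/35*(-14460) = 26028/7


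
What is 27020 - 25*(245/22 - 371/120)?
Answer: 7080185/264 ≈ 26819.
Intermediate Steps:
27020 - 25*(245/22 - 371/120) = 27020 - 25*10619/1320 = 27020 - 1*53095/264 = 27020 - 53095/264 = 7080185/264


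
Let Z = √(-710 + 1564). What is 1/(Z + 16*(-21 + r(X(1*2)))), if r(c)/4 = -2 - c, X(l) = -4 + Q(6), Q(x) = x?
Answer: -296/174805 - √854/349610 ≈ -0.0017769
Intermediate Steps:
X(l) = 2 (X(l) = -4 + 6 = 2)
Z = √854 ≈ 29.223
r(c) = -8 - 4*c (r(c) = 4*(-2 - c) = -8 - 4*c)
1/(Z + 16*(-21 + r(X(1*2)))) = 1/(√854 + 16*(-21 + (-8 - 4*2))) = 1/(√854 + 16*(-21 + (-8 - 8))) = 1/(√854 + 16*(-21 - 16)) = 1/(√854 + 16*(-37)) = 1/(√854 - 592) = 1/(-592 + √854)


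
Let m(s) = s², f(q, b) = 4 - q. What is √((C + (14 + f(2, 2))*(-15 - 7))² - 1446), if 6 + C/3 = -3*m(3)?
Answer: 13*√1195 ≈ 449.39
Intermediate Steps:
C = -99 (C = -18 + 3*(-3*3²) = -18 + 3*(-3*9) = -18 + 3*(-27) = -18 - 81 = -99)
√((C + (14 + f(2, 2))*(-15 - 7))² - 1446) = √((-99 + (14 + (4 - 1*2))*(-15 - 7))² - 1446) = √((-99 + (14 + (4 - 2))*(-22))² - 1446) = √((-99 + (14 + 2)*(-22))² - 1446) = √((-99 + 16*(-22))² - 1446) = √((-99 - 352)² - 1446) = √((-451)² - 1446) = √(203401 - 1446) = √201955 = 13*√1195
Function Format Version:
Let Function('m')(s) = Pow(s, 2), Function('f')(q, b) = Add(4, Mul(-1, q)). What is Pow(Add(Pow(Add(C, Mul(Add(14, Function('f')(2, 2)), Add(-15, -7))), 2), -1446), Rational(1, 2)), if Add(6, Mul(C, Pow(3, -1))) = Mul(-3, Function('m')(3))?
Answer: Mul(13, Pow(1195, Rational(1, 2))) ≈ 449.39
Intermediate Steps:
C = -99 (C = Add(-18, Mul(3, Mul(-3, Pow(3, 2)))) = Add(-18, Mul(3, Mul(-3, 9))) = Add(-18, Mul(3, -27)) = Add(-18, -81) = -99)
Pow(Add(Pow(Add(C, Mul(Add(14, Function('f')(2, 2)), Add(-15, -7))), 2), -1446), Rational(1, 2)) = Pow(Add(Pow(Add(-99, Mul(Add(14, Add(4, Mul(-1, 2))), Add(-15, -7))), 2), -1446), Rational(1, 2)) = Pow(Add(Pow(Add(-99, Mul(Add(14, Add(4, -2)), -22)), 2), -1446), Rational(1, 2)) = Pow(Add(Pow(Add(-99, Mul(Add(14, 2), -22)), 2), -1446), Rational(1, 2)) = Pow(Add(Pow(Add(-99, Mul(16, -22)), 2), -1446), Rational(1, 2)) = Pow(Add(Pow(Add(-99, -352), 2), -1446), Rational(1, 2)) = Pow(Add(Pow(-451, 2), -1446), Rational(1, 2)) = Pow(Add(203401, -1446), Rational(1, 2)) = Pow(201955, Rational(1, 2)) = Mul(13, Pow(1195, Rational(1, 2)))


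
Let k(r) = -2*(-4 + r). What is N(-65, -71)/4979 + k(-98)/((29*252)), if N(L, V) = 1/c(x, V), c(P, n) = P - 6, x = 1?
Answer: 422606/15161055 ≈ 0.027874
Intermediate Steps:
k(r) = 8 - 2*r
c(P, n) = -6 + P
N(L, V) = -⅕ (N(L, V) = 1/(-6 + 1) = 1/(-5) = -⅕)
N(-65, -71)/4979 + k(-98)/((29*252)) = -⅕/4979 + (8 - 2*(-98))/((29*252)) = -⅕*1/4979 + (8 + 196)/7308 = -1/24895 + 204*(1/7308) = -1/24895 + 17/609 = 422606/15161055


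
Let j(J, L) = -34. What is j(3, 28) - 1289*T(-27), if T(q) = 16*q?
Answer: 556814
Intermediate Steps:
j(3, 28) - 1289*T(-27) = -34 - 20624*(-27) = -34 - 1289*(-432) = -34 + 556848 = 556814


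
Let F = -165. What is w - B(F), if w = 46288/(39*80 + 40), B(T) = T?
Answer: 70961/395 ≈ 179.65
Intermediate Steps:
w = 5786/395 (w = 46288/(3120 + 40) = 46288/3160 = 46288*(1/3160) = 5786/395 ≈ 14.648)
w - B(F) = 5786/395 - 1*(-165) = 5786/395 + 165 = 70961/395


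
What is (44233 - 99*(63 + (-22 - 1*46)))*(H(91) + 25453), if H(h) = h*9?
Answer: 1175094016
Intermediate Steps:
H(h) = 9*h
(44233 - 99*(63 + (-22 - 1*46)))*(H(91) + 25453) = (44233 - 99*(63 + (-22 - 1*46)))*(9*91 + 25453) = (44233 - 99*(63 + (-22 - 46)))*(819 + 25453) = (44233 - 99*(63 - 68))*26272 = (44233 - 99*(-5))*26272 = (44233 + 495)*26272 = 44728*26272 = 1175094016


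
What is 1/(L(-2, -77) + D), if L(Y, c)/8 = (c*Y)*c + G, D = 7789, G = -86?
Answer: -1/87763 ≈ -1.1394e-5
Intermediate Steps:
L(Y, c) = -688 + 8*Y*c**2 (L(Y, c) = 8*((c*Y)*c - 86) = 8*((Y*c)*c - 86) = 8*(Y*c**2 - 86) = 8*(-86 + Y*c**2) = -688 + 8*Y*c**2)
1/(L(-2, -77) + D) = 1/((-688 + 8*(-2)*(-77)**2) + 7789) = 1/((-688 + 8*(-2)*5929) + 7789) = 1/((-688 - 94864) + 7789) = 1/(-95552 + 7789) = 1/(-87763) = -1/87763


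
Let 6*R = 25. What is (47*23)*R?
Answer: 27025/6 ≈ 4504.2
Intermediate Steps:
R = 25/6 (R = (⅙)*25 = 25/6 ≈ 4.1667)
(47*23)*R = (47*23)*(25/6) = 1081*(25/6) = 27025/6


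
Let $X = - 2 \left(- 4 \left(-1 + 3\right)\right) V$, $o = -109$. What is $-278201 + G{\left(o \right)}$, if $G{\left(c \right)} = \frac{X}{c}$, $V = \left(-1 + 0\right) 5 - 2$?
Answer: $- \frac{30323797}{109} \approx -2.782 \cdot 10^{5}$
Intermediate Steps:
$V = -7$ ($V = \left(-1\right) 5 - 2 = -5 - 2 = -7$)
$X = -112$ ($X = - 2 \left(- 4 \left(-1 + 3\right)\right) \left(-7\right) = - 2 \left(\left(-4\right) 2\right) \left(-7\right) = \left(-2\right) \left(-8\right) \left(-7\right) = 16 \left(-7\right) = -112$)
$G{\left(c \right)} = - \frac{112}{c}$
$-278201 + G{\left(o \right)} = -278201 - \frac{112}{-109} = -278201 - - \frac{112}{109} = -278201 + \frac{112}{109} = - \frac{30323797}{109}$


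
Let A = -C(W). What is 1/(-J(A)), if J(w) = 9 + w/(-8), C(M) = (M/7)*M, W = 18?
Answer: -14/207 ≈ -0.067633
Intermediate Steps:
C(M) = M²/7 (C(M) = (M*(⅐))*M = (M/7)*M = M²/7)
A = -324/7 (A = -18²/7 = -324/7 ≈ -46.286)
J(w) = 9 - w/8 (J(w) = 9 + w*(-⅛) = 9 - w/8)
1/(-J(A)) = 1/(-(9 - ⅛*(-324/7))) = 1/(-(9 + 81/14)) = 1/(-1*207/14) = 1/(-207/14) = -14/207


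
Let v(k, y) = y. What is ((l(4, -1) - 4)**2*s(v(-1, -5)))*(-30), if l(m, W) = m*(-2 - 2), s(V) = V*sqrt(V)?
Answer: 60000*I*sqrt(5) ≈ 1.3416e+5*I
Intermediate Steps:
s(V) = V**(3/2)
l(m, W) = -4*m (l(m, W) = m*(-4) = -4*m)
((l(4, -1) - 4)**2*s(v(-1, -5)))*(-30) = ((-4*4 - 4)**2*(-5)**(3/2))*(-30) = ((-16 - 4)**2*(-5*I*sqrt(5)))*(-30) = ((-20)**2*(-5*I*sqrt(5)))*(-30) = (400*(-5*I*sqrt(5)))*(-30) = -2000*I*sqrt(5)*(-30) = 60000*I*sqrt(5)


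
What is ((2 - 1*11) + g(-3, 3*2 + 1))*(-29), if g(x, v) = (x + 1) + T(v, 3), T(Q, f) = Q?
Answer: 116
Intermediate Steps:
g(x, v) = 1 + v + x (g(x, v) = (x + 1) + v = (1 + x) + v = 1 + v + x)
((2 - 1*11) + g(-3, 3*2 + 1))*(-29) = ((2 - 1*11) + (1 + (3*2 + 1) - 3))*(-29) = ((2 - 11) + (1 + (6 + 1) - 3))*(-29) = (-9 + (1 + 7 - 3))*(-29) = (-9 + 5)*(-29) = -4*(-29) = 116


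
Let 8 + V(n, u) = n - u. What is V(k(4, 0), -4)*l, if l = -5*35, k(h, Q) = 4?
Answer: 0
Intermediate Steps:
V(n, u) = -8 + n - u (V(n, u) = -8 + (n - u) = -8 + n - u)
l = -175
V(k(4, 0), -4)*l = (-8 + 4 - 1*(-4))*(-175) = (-8 + 4 + 4)*(-175) = 0*(-175) = 0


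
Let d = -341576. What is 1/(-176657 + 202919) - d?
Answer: 8970468913/26262 ≈ 3.4158e+5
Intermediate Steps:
1/(-176657 + 202919) - d = 1/(-176657 + 202919) - 1*(-341576) = 1/26262 + 341576 = 8970468913/26262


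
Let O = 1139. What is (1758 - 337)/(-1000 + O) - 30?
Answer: -2749/139 ≈ -19.777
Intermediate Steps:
(1758 - 337)/(-1000 + O) - 30 = (1758 - 337)/(-1000 + 1139) - 30 = 1421/139 - 30 = -2749/139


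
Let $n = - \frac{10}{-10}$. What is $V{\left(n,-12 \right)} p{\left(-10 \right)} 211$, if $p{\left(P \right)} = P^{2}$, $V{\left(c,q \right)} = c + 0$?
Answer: $21100$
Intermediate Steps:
$n = 1$ ($n = \left(-10\right) \left(- \frac{1}{10}\right) = 1$)
$V{\left(c,q \right)} = c$
$V{\left(n,-12 \right)} p{\left(-10 \right)} 211 = 1 \left(-10\right)^{2} \cdot 211 = 1 \cdot 100 \cdot 211 = 100 \cdot 211 = 21100$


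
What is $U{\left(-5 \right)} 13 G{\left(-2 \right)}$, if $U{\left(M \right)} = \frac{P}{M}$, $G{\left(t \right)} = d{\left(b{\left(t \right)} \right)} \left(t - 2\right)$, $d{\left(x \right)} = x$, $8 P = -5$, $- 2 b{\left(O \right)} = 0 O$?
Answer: $0$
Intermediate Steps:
$b{\left(O \right)} = 0$ ($b{\left(O \right)} = - \frac{0 O}{2} = \left(- \frac{1}{2}\right) 0 = 0$)
$P = - \frac{5}{8}$ ($P = \frac{1}{8} \left(-5\right) = - \frac{5}{8} \approx -0.625$)
$G{\left(t \right)} = 0$ ($G{\left(t \right)} = 0 \left(t - 2\right) = 0 \left(-2 + t\right) = 0$)
$U{\left(M \right)} = - \frac{5}{8 M}$
$U{\left(-5 \right)} 13 G{\left(-2 \right)} = - \frac{5}{8 \left(-5\right)} 13 \cdot 0 = \left(- \frac{5}{8}\right) \left(- \frac{1}{5}\right) 13 \cdot 0 = \frac{1}{8} \cdot 13 \cdot 0 = \frac{13}{8} \cdot 0 = 0$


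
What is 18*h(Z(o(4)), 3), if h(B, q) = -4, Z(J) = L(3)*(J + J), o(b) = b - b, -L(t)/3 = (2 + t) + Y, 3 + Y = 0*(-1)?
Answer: -72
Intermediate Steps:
Y = -3 (Y = -3 + 0*(-1) = -3 + 0 = -3)
L(t) = 3 - 3*t (L(t) = -3*((2 + t) - 3) = -3*(-1 + t) = 3 - 3*t)
o(b) = 0
Z(J) = -12*J (Z(J) = (3 - 3*3)*(J + J) = (3 - 9)*(2*J) = -12*J)
18*h(Z(o(4)), 3) = 18*(-4) = -72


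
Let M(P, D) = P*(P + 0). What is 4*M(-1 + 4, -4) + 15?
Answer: 51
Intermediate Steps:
M(P, D) = P² (M(P, D) = P*P = P²)
4*M(-1 + 4, -4) + 15 = 4*(-1 + 4)² + 15 = 4*3² + 15 = 4*9 + 15 = 36 + 15 = 51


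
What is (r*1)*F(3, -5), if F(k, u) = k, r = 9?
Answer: 27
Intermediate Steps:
(r*1)*F(3, -5) = (9*1)*3 = 9*3 = 27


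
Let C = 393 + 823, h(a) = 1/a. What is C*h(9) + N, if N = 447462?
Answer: 4028374/9 ≈ 4.4760e+5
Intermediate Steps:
C = 1216
C*h(9) + N = 1216/9 + 447462 = 4028374/9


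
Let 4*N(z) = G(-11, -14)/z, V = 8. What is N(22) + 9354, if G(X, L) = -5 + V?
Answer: 823155/88 ≈ 9354.0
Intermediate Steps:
G(X, L) = 3 (G(X, L) = -5 + 8 = 3)
N(z) = 3/(4*z) (N(z) = (3/z)/4 = 3/(4*z))
N(22) + 9354 = (¾)/22 + 9354 = (¾)*(1/22) + 9354 = 3/88 + 9354 = 823155/88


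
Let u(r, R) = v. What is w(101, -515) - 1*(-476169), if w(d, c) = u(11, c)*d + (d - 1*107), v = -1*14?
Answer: 474749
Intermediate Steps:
v = -14
u(r, R) = -14
w(d, c) = -107 - 13*d (w(d, c) = -14*d + (d - 1*107) = -14*d + (d - 107) = -14*d + (-107 + d) = -107 - 13*d)
w(101, -515) - 1*(-476169) = (-107 - 13*101) - 1*(-476169) = (-107 - 1313) + 476169 = -1420 + 476169 = 474749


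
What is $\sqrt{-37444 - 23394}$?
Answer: $i \sqrt{60838} \approx 246.65 i$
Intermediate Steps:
$\sqrt{-37444 - 23394} = \sqrt{-60838} = i \sqrt{60838}$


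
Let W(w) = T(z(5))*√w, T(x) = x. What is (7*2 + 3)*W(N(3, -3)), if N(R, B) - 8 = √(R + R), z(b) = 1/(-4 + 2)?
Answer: -17*√(8 + √6)/2 ≈ -27.477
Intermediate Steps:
z(b) = -½ (z(b) = 1/(-2) = -½)
N(R, B) = 8 + √2*√R (N(R, B) = 8 + √(R + R) = 8 + √(2*R) = 8 + √2*√R)
W(w) = -√w/2
(7*2 + 3)*W(N(3, -3)) = (7*2 + 3)*(-√(8 + √2*√3)/2) = (14 + 3)*(-√(8 + √6)/2) = 17*(-√(8 + √6)/2) = -17*√(8 + √6)/2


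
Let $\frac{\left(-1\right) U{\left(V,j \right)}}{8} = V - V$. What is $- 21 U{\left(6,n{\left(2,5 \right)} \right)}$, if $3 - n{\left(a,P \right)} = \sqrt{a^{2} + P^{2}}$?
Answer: $0$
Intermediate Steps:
$n{\left(a,P \right)} = 3 - \sqrt{P^{2} + a^{2}}$ ($n{\left(a,P \right)} = 3 - \sqrt{a^{2} + P^{2}} = 3 - \sqrt{P^{2} + a^{2}}$)
$U{\left(V,j \right)} = 0$ ($U{\left(V,j \right)} = - 8 \left(V - V\right) = \left(-8\right) 0 = 0$)
$- 21 U{\left(6,n{\left(2,5 \right)} \right)} = \left(-21\right) 0 = 0$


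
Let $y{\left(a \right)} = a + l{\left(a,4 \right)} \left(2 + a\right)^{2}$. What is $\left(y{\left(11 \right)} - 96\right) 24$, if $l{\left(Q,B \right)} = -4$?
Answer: $-18264$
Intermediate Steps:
$y{\left(a \right)} = a - 4 \left(2 + a\right)^{2}$
$\left(y{\left(11 \right)} - 96\right) 24 = \left(\left(11 - 4 \left(2 + 11\right)^{2}\right) - 96\right) 24 = \left(\left(11 - 4 \cdot 13^{2}\right) - 96\right) 24 = \left(\left(11 - 676\right) - 96\right) 24 = \left(-665 - 96\right) 24 = \left(-761\right) 24 = -18264$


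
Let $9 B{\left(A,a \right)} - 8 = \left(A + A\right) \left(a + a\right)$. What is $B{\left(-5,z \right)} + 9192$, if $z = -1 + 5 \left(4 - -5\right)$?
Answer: $\frac{81856}{9} \approx 9095.1$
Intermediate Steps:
$z = 44$ ($z = -1 + 5 \left(4 + 5\right) = -1 + 5 \cdot 9 = -1 + 45 = 44$)
$B{\left(A,a \right)} = \frac{8}{9} + \frac{4 A a}{9}$ ($B{\left(A,a \right)} = \frac{8}{9} + \frac{\left(A + A\right) \left(a + a\right)}{9} = \frac{8}{9} + \frac{2 A 2 a}{9} = \frac{8}{9} + \frac{4 A a}{9}$)
$B{\left(-5,z \right)} + 9192 = \left(\frac{8}{9} + \frac{4}{9} \left(-5\right) 44\right) + 9192 = \left(\frac{8}{9} - \frac{880}{9}\right) + 9192 = - \frac{872}{9} + 9192 = \frac{81856}{9}$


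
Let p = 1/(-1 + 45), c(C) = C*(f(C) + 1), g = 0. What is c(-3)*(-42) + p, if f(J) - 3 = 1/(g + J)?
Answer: 20329/44 ≈ 462.02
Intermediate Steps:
f(J) = 3 + 1/J (f(J) = 3 + 1/(0 + J) = 3 + 1/J)
c(C) = C*(4 + 1/C) (c(C) = C*((3 + 1/C) + 1) = C*(4 + 1/C))
p = 1/44 ≈ 0.022727
c(-3)*(-42) + p = (1 + 4*(-3))*(-42) + 1/44 = (1 - 12)*(-42) + 1/44 = -11*(-42) + 1/44 = 462 + 1/44 = 20329/44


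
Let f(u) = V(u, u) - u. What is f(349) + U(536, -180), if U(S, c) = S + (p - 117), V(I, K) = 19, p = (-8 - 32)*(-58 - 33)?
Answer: 3729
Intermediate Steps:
p = 3640 (p = -40*(-91) = 3640)
f(u) = 19 - u
U(S, c) = 3523 + S (U(S, c) = S + (3640 - 117) = S + 3523 = 3523 + S)
f(349) + U(536, -180) = (19 - 1*349) + (3523 + 536) = (19 - 349) + 4059 = -330 + 4059 = 3729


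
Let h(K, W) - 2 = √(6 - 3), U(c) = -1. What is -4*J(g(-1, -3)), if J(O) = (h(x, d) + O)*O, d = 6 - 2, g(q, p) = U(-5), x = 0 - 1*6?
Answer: 4 + 4*√3 ≈ 10.928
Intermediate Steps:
x = -6 (x = 0 - 6 = -6)
g(q, p) = -1
d = 4
h(K, W) = 2 + √3 (h(K, W) = 2 + √(6 - 3) = 2 + √3)
J(O) = O*(2 + O + √3) (J(O) = ((2 + √3) + O)*O = (2 + O + √3)*O = O*(2 + O + √3))
-4*J(g(-1, -3)) = -(-4)*(2 - 1 + √3) = -(-4)*(1 + √3) = -4*(-1 - √3) = 4 + 4*√3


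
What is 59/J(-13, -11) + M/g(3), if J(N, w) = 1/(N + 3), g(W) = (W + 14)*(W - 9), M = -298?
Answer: -29941/51 ≈ -587.08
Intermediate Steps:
g(W) = (-9 + W)*(14 + W) (g(W) = (14 + W)*(-9 + W) = (-9 + W)*(14 + W))
J(N, w) = 1/(3 + N)
59/J(-13, -11) + M/g(3) = 59/(1/(3 - 13)) - 298/(-126 + 3**2 + 5*3) = 59/(1/(-10)) - 298/(-126 + 9 + 15) = 59/(-1/10) - 298/(-102) = 59*(-10) - 298*(-1/102) = -590 + 149/51 = -29941/51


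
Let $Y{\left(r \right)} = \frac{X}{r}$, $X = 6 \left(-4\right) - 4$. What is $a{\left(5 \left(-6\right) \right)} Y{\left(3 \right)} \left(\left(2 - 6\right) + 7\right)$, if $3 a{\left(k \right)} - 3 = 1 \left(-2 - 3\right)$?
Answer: $\frac{56}{3} \approx 18.667$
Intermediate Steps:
$X = -28$ ($X = -24 - 4 = -28$)
$a{\left(k \right)} = - \frac{2}{3}$ ($a{\left(k \right)} = 1 + \frac{1 \left(-2 - 3\right)}{3} = 1 + \frac{1 \left(-5\right)}{3} = 1 + \frac{1}{3} \left(-5\right) = 1 - \frac{5}{3} = - \frac{2}{3}$)
$Y{\left(r \right)} = - \frac{28}{r}$
$a{\left(5 \left(-6\right) \right)} Y{\left(3 \right)} \left(\left(2 - 6\right) + 7\right) = - \frac{2 - \frac{28}{3} \left(\left(2 - 6\right) + 7\right)}{3} = - \frac{2 \left(-28\right) \frac{1}{3} \left(\left(2 - 6\right) + 7\right)}{3} = - \frac{2 \left(- \frac{28 \left(-4 + 7\right)}{3}\right)}{3} = - \frac{2 \left(\left(- \frac{28}{3}\right) 3\right)}{3} = \left(- \frac{2}{3}\right) \left(-28\right) = \frac{56}{3}$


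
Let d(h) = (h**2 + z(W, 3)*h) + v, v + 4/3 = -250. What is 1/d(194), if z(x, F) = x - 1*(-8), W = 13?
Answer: 3/124376 ≈ 2.4120e-5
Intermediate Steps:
v = -754/3 (v = -4/3 - 250 = -754/3 ≈ -251.33)
z(x, F) = 8 + x (z(x, F) = x + 8 = 8 + x)
d(h) = -754/3 + h**2 + 21*h (d(h) = (h**2 + (8 + 13)*h) - 754/3 = (h**2 + 21*h) - 754/3 = -754/3 + h**2 + 21*h)
1/d(194) = 1/(-754/3 + 194**2 + 21*194) = 1/(-754/3 + 37636 + 4074) = 1/(124376/3) = 3/124376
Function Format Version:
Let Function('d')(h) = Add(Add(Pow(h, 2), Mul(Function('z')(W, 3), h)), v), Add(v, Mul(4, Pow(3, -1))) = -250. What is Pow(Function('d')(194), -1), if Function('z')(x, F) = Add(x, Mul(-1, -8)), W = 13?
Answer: Rational(3, 124376) ≈ 2.4120e-5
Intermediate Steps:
v = Rational(-754, 3) (v = Add(Rational(-4, 3), -250) = Rational(-754, 3) ≈ -251.33)
Function('z')(x, F) = Add(8, x) (Function('z')(x, F) = Add(x, 8) = Add(8, x))
Function('d')(h) = Add(Rational(-754, 3), Pow(h, 2), Mul(21, h)) (Function('d')(h) = Add(Add(Pow(h, 2), Mul(Add(8, 13), h)), Rational(-754, 3)) = Add(Add(Pow(h, 2), Mul(21, h)), Rational(-754, 3)) = Add(Rational(-754, 3), Pow(h, 2), Mul(21, h)))
Pow(Function('d')(194), -1) = Pow(Add(Rational(-754, 3), Pow(194, 2), Mul(21, 194)), -1) = Pow(Add(Rational(-754, 3), 37636, 4074), -1) = Pow(Rational(124376, 3), -1) = Rational(3, 124376)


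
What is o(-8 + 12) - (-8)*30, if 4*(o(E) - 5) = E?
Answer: 246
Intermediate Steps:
o(E) = 5 + E/4
o(-8 + 12) - (-8)*30 = (5 + (-8 + 12)/4) - (-8)*30 = (5 + (1/4)*4) - 1*(-240) = (5 + 1) + 240 = 6 + 240 = 246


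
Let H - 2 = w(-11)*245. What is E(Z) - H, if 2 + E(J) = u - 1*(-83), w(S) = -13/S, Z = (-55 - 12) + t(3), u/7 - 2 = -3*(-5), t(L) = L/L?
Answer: -1007/11 ≈ -91.545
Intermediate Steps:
t(L) = 1
u = 119 (u = 14 + 7*(-3*(-5)) = 14 + 7*15 = 14 + 105 = 119)
Z = -66 (Z = (-55 - 12) + 1 = -67 + 1 = -66)
E(J) = 200 (E(J) = -2 + (119 - 1*(-83)) = -2 + (119 + 83) = -2 + 202 = 200)
H = 3207/11 (H = 2 - 13/(-11)*245 = 2 - 13*(-1/11)*245 = 2 + (13/11)*245 = 2 + 3185/11 = 3207/11 ≈ 291.55)
E(Z) - H = 200 - 1*3207/11 = 200 - 3207/11 = -1007/11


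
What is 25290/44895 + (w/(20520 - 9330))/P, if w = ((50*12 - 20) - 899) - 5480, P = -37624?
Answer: 236614844189/420030197360 ≈ 0.56333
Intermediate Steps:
w = -5799 (w = ((600 - 20) - 899) - 5480 = (580 - 899) - 5480 = -319 - 5480 = -5799)
25290/44895 + (w/(20520 - 9330))/P = 25290/44895 - 5799/(20520 - 9330)/(-37624) = 25290*(1/44895) - 5799/11190*(-1/37624) = 1686/2993 - 5799*1/11190*(-1/37624) = 1686/2993 - 1933/3730*(-1/37624) = 1686/2993 + 1933/140337520 = 236614844189/420030197360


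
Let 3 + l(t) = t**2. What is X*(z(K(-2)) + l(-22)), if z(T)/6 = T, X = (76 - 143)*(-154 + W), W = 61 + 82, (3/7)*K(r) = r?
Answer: 333861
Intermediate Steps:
K(r) = 7*r/3
W = 143
X = 737 (X = (76 - 143)*(-154 + 143) = -67*(-11) = 737)
z(T) = 6*T
l(t) = -3 + t**2
X*(z(K(-2)) + l(-22)) = 737*(6*((7/3)*(-2)) + (-3 + (-22)**2)) = 737*(6*(-14/3) + (-3 + 484)) = 737*(-28 + 481) = 737*453 = 333861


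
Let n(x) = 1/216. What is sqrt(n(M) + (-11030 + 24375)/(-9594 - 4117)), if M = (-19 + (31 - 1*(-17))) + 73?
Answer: I*sqrt(236005441194)/493596 ≈ 0.98421*I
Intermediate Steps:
M = 102 (M = (-19 + (31 + 17)) + 73 = (-19 + 48) + 73 = 29 + 73 = 102)
n(x) = 1/216
sqrt(n(M) + (-11030 + 24375)/(-9594 - 4117)) = sqrt(1/216 + (-11030 + 24375)/(-9594 - 4117)) = sqrt(1/216 + 13345/(-13711)) = sqrt(1/216 + 13345*(-1/13711)) = sqrt(1/216 - 13345/13711) = sqrt(-2868809/2961576) = I*sqrt(236005441194)/493596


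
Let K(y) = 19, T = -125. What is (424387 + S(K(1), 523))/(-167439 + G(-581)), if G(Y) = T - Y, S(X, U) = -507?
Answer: -423880/166983 ≈ -2.5385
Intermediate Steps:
G(Y) = -125 - Y
(424387 + S(K(1), 523))/(-167439 + G(-581)) = (424387 - 507)/(-167439 + (-125 - 1*(-581))) = 423880/(-167439 + (-125 + 581)) = 423880/(-167439 + 456) = 423880/(-166983) = 423880*(-1/166983) = -423880/166983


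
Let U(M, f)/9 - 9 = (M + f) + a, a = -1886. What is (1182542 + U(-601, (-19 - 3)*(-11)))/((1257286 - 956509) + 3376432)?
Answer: 1162418/3677209 ≈ 0.31611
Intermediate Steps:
U(M, f) = -16893 + 9*M + 9*f (U(M, f) = 81 + 9*((M + f) - 1886) = 81 + 9*(-1886 + M + f) = 81 + (-16974 + 9*M + 9*f) = -16893 + 9*M + 9*f)
(1182542 + U(-601, (-19 - 3)*(-11)))/((1257286 - 956509) + 3376432) = (1182542 + (-16893 + 9*(-601) + 9*((-19 - 3)*(-11))))/((1257286 - 956509) + 3376432) = (1182542 + (-16893 - 5409 + 9*(-22*(-11))))/(300777 + 3376432) = (1182542 + (-16893 - 5409 + 9*242))/3677209 = (1182542 + (-16893 - 5409 + 2178))*(1/3677209) = (1182542 - 20124)*(1/3677209) = 1162418*(1/3677209) = 1162418/3677209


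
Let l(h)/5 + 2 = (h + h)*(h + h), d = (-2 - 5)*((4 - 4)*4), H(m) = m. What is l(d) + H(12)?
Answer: 2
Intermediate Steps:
d = 0 (d = -0*4 = -7*0 = 0)
l(h) = -10 + 20*h**2 (l(h) = -10 + 5*((h + h)*(h + h)) = -10 + 5*((2*h)*(2*h)) = -10 + 5*(4*h**2) = -10 + 20*h**2)
l(d) + H(12) = (-10 + 20*0**2) + 12 = (-10 + 20*0) + 12 = (-10 + 0) + 12 = -10 + 12 = 2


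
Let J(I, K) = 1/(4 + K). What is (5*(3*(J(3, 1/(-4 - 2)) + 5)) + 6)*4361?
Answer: 8517033/23 ≈ 3.7031e+5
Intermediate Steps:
(5*(3*(J(3, 1/(-4 - 2)) + 5)) + 6)*4361 = (5*(3*(1/(4 + 1/(-4 - 2)) + 5)) + 6)*4361 = (5*(3*(1/(4 + 1/(-6)) + 5)) + 6)*4361 = (5*(3*(1/(4 - ⅙) + 5)) + 6)*4361 = (5*(3*(1/(23/6) + 5)) + 6)*4361 = (5*(3*(6/23 + 5)) + 6)*4361 = (5*(3*(121/23)) + 6)*4361 = (5*(363/23) + 6)*4361 = (1815/23 + 6)*4361 = (1953/23)*4361 = 8517033/23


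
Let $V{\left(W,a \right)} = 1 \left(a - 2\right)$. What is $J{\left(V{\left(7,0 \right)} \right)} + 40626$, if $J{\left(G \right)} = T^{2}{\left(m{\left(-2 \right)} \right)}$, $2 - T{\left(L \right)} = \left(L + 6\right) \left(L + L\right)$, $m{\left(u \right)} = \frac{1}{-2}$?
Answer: $\frac{162729}{4} \approx 40682.0$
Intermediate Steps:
$m{\left(u \right)} = - \frac{1}{2}$
$T{\left(L \right)} = 2 - 2 L \left(6 + L\right)$ ($T{\left(L \right)} = 2 - \left(L + 6\right) \left(L + L\right) = 2 - \left(6 + L\right) 2 L = 2 - 2 L \left(6 + L\right)$)
$V{\left(W,a \right)} = -2 + a$ ($V{\left(W,a \right)} = 1 \left(-2 + a\right) = -2 + a$)
$J{\left(G \right)} = \frac{225}{4}$ ($J{\left(G \right)} = \left(2 - -6 - 2 \left(- \frac{1}{2}\right)^{2}\right)^{2} = \left(2 + 6 - \frac{1}{2}\right)^{2} = \left(\frac{15}{2}\right)^{2} = \frac{225}{4}$)
$J{\left(V{\left(7,0 \right)} \right)} + 40626 = \frac{225}{4} + 40626 = \frac{162729}{4}$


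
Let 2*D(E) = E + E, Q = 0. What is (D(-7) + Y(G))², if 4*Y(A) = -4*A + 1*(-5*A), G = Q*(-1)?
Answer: 49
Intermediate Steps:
G = 0 (G = 0*(-1) = 0)
D(E) = E (D(E) = (E + E)/2 = (2*E)/2 = E)
Y(A) = -9*A/4 (Y(A) = (-4*A + 1*(-5*A))/4 = (-4*A - 5*A)/4 = (-9*A)/4 = -9*A/4)
(D(-7) + Y(G))² = (-7 - 9/4*0)² = (-7 + 0)² = (-7)² = 49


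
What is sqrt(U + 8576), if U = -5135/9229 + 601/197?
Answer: sqrt(28356512341745786)/1818113 ≈ 92.620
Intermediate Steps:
U = 4535034/1818113 (U = -5135*1/9229 + 601*(1/197) = -5135/9229 + 601/197 = 4535034/1818113 ≈ 2.4944)
sqrt(U + 8576) = sqrt(4535034/1818113 + 8576) = sqrt(15596672122/1818113) = sqrt(28356512341745786)/1818113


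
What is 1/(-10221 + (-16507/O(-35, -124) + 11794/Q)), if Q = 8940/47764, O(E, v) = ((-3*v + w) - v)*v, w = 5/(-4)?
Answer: 137115015/7238496140576 ≈ 1.8942e-5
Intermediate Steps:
w = -5/4 (w = 5*(-¼) = -5/4 ≈ -1.2500)
O(E, v) = v*(-5/4 - 4*v) (O(E, v) = ((-3*v - 5/4) - v)*v = ((-5/4 - 3*v) - v)*v = (-5/4 - 4*v)*v = v*(-5/4 - 4*v))
Q = 2235/11941 (Q = 8940*(1/47764) = 2235/11941 ≈ 0.18717)
1/(-10221 + (-16507/O(-35, -124) + 11794/Q)) = 1/(-10221 + (-16507*1/(31*(5 + 16*(-124))) + 11794/(2235/11941))) = 1/(-10221 + (-16507*1/(31*(5 - 1984)) + 11794*(11941/2235))) = 1/(-10221 + (-16507/((-¼*(-124)*(-1979))) + 140832154/2235)) = 1/(-10221 + (-16507/(-61349) + 140832154/2235)) = 1/(-10221 + (-16507*(-1/61349) + 140832154/2235)) = 1/(-10221 + (16507/61349 + 140832154/2235)) = 1/(-10221 + 8639948708891/137115015) = 1/(7238496140576/137115015) = 137115015/7238496140576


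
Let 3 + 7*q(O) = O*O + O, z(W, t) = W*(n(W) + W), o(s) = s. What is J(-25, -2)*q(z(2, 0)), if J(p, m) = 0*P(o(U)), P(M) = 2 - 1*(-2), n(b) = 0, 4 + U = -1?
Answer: 0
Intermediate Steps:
U = -5 (U = -4 - 1 = -5)
P(M) = 4 (P(M) = 2 + 2 = 4)
z(W, t) = W² (z(W, t) = W*(0 + W) = W*W = W²)
q(O) = -3/7 + O/7 + O²/7 (q(O) = -3/7 + (O*O + O)/7 = -3/7 + (O² + O)/7 = -3/7 + (O + O²)/7 = -3/7 + (O/7 + O²/7) = -3/7 + O/7 + O²/7)
J(p, m) = 0 (J(p, m) = 0*4 = 0)
J(-25, -2)*q(z(2, 0)) = 0*(-3/7 + (⅐)*2² + (2²)²/7) = 0*(-3/7 + (⅐)*4 + (⅐)*4²) = 0*(-3/7 + 4/7 + (⅐)*16) = 0*(-3/7 + 4/7 + 16/7) = 0*(17/7) = 0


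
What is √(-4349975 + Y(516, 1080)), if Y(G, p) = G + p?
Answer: I*√4348379 ≈ 2085.3*I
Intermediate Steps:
√(-4349975 + Y(516, 1080)) = √(-4349975 + (516 + 1080)) = √(-4349975 + 1596) = √(-4348379) = I*√4348379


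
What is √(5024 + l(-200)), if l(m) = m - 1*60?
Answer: 2*√1191 ≈ 69.022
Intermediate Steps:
l(m) = -60 + m (l(m) = m - 60 = -60 + m)
√(5024 + l(-200)) = √(5024 + (-60 - 200)) = √(5024 - 260) = √4764 = 2*√1191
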